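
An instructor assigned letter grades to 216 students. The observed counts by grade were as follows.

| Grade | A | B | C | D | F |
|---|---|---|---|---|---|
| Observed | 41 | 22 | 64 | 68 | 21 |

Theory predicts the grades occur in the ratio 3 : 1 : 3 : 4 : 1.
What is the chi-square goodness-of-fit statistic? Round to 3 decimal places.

6.593

Ratio total = 12. Expected counts: 216×3/12 = 54, 216×1/12 = 18, 216×3/12 = 54, 216×4/12 = 72, 216×1/12 = 18.
A: (41 − 54)²/54 = 169/54 = 3.1296
B: (22 − 18)²/18 = 16/18 = 0.8889
C: (64 − 54)²/54 = 100/54 = 1.8519
D: (68 − 72)²/72 = 16/72 = 0.2222
F: (21 − 18)²/18 = 9/18 = 0.5000
Sum = 6.593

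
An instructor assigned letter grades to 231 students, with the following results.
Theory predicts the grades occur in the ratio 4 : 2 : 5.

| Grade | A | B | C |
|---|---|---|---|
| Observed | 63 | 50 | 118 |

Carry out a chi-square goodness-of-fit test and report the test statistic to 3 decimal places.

Ratio total = 11. Expected counts: 231×4/11 = 84, 231×2/11 = 42, 231×5/11 = 105.
χ² = (63−84)²/84 + (50−42)²/42 + (118−105)²/105
   = 5.2500 + 1.5238 + 1.6095
Sum = 8.383

8.383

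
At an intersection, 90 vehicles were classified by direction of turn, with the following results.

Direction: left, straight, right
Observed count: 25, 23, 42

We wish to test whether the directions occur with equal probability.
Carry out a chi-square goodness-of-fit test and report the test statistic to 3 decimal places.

Under H₀ each category has probability 1/3, so each expected count is 90/3 = 30.
left: (25 − 30)²/30 = 25/30 = 0.8333
straight: (23 − 30)²/30 = 49/30 = 1.6333
right: (42 − 30)²/30 = 144/30 = 4.8000
Sum = 7.267

7.267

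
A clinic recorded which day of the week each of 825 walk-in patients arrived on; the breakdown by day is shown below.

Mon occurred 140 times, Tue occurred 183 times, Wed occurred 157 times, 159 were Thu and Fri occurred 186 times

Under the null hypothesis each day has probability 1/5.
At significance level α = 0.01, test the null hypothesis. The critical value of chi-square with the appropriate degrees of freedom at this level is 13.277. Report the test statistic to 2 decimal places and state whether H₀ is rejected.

9.03; do not reject

Expected count for each of the 5 categories: 825/5 = 165.
χ² = (140−165)²/165 + (183−165)²/165 + (157−165)²/165 + (159−165)²/165 + (186−165)²/165
   = 3.788 + 1.964 + 0.388 + 0.218 + 2.673
Sum = 9.03
df = 4. Since 9.03 < 13.277, we do not reject H₀.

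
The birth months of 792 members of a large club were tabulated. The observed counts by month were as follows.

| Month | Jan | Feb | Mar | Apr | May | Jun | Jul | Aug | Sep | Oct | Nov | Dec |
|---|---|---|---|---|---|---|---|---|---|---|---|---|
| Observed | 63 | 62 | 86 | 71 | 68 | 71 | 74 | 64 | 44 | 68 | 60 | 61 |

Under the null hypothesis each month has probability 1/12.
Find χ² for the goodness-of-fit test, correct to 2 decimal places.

16.61

Under H₀ each category has probability 1/12, so each expected count is 792/12 = 66.
Jan: (63 − 66)²/66 = 9/66 = 0.136
Feb: (62 − 66)²/66 = 16/66 = 0.242
Mar: (86 − 66)²/66 = 400/66 = 6.061
Apr: (71 − 66)²/66 = 25/66 = 0.379
May: (68 − 66)²/66 = 4/66 = 0.061
Jun: (71 − 66)²/66 = 25/66 = 0.379
Jul: (74 − 66)²/66 = 64/66 = 0.970
Aug: (64 − 66)²/66 = 4/66 = 0.061
Sep: (44 − 66)²/66 = 484/66 = 7.333
Oct: (68 − 66)²/66 = 4/66 = 0.061
Nov: (60 − 66)²/66 = 36/66 = 0.545
Dec: (61 − 66)²/66 = 25/66 = 0.379
Sum = 16.61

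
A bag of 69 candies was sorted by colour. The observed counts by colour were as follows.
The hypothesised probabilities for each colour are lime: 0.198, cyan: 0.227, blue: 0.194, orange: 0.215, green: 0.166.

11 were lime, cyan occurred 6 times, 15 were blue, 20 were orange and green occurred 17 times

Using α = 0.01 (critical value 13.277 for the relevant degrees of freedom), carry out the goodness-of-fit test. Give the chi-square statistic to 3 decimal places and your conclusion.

11.158; do not reject

Expected counts E_i = n·p_i: 69×0.198 = 13.662, 69×0.227 = 15.663, 69×0.194 = 13.386, 69×0.215 = 14.835, 69×0.166 = 11.454.
lime: (11 − 13.662)²/13.662 = 7.086244/13.662 = 0.5187
cyan: (6 − 15.663)²/15.663 = 93.373569/15.663 = 5.9614
blue: (15 − 13.386)²/13.386 = 2.604996/13.386 = 0.1946
orange: (20 − 14.835)²/14.835 = 26.677225/14.835 = 1.7983
green: (17 − 11.454)²/11.454 = 30.758116/11.454 = 2.6854
Sum = 11.158
df = 4. Since 11.158 < 13.277, we do not reject H₀.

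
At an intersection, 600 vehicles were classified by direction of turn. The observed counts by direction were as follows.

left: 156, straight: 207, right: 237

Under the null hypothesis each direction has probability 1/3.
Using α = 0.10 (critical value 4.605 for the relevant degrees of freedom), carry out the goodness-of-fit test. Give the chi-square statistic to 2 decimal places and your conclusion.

16.77; reject

Under H₀ each category has probability 1/3, so each expected count is 600/3 = 200.
left: (156 − 200)²/200 = 1936/200 = 9.680
straight: (207 − 200)²/200 = 49/200 = 0.245
right: (237 − 200)²/200 = 1369/200 = 6.845
Sum = 16.77
df = 2. Since 16.77 > 4.605, we reject H₀.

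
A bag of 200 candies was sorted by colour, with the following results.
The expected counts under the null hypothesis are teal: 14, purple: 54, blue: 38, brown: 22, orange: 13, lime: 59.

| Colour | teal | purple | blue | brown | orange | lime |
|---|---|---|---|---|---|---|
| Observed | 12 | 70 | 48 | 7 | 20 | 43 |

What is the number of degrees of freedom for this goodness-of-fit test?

There are k = 6 categories and no parameters were estimated from the data, so df = 6 − 1 = 5.

5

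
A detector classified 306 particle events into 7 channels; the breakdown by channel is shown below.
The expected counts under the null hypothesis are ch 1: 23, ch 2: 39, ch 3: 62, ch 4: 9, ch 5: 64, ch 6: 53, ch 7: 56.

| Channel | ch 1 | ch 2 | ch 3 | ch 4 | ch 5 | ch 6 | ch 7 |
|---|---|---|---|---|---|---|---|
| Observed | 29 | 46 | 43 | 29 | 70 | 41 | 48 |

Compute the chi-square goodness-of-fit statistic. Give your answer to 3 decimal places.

57.511

cat         O        E   (O−E)²/E
ch 1       29       23     1.5652
ch 2       46       39     1.2564
ch 3       43       62     5.8226
ch 4       29        9    44.4444
ch 5       70       64     0.5625
ch 6       41       53     2.7170
ch 7       48       56     1.1429
Sum = 57.511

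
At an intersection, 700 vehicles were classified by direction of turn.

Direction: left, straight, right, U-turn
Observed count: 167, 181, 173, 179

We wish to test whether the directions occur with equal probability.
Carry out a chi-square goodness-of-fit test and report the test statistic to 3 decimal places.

0.686

Expected count for each of the 4 categories: 700/4 = 175.
cat           O        E   (O−E)²/E
left        167      175     0.3657
straight    181      175     0.2057
right       173      175     0.0229
U-turn      179      175     0.0914
Sum = 0.686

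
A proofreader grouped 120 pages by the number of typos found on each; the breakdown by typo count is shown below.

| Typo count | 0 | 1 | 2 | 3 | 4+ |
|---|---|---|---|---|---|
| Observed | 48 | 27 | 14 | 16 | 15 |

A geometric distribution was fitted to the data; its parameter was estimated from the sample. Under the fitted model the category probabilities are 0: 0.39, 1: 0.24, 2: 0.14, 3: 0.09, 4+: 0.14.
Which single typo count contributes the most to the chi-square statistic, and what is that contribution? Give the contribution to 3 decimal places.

Expected counts E_i = n·p_i: 120×0.39 = 46.8, 120×0.24 = 28.8, 120×0.14 = 16.8, 120×0.09 = 10.8, 120×0.14 = 16.8.
cat         O        E   (O−E)²/E
0          48     46.8     0.0308
1          27     28.8     0.1125
2          14     16.8     0.4667
3          16     10.8     2.5037
4+         15     16.8     0.1929
The largest term is for 3: 2.504.

3, 2.504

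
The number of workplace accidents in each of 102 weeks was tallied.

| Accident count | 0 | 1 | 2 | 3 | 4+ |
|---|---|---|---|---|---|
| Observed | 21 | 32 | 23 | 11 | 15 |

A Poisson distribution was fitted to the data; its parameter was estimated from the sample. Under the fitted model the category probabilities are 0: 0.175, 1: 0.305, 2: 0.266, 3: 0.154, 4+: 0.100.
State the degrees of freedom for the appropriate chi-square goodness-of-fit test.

There are k = 5 categories and 1 parameter estimated from the data, so df = 5 − 1 − 1 = 3.

3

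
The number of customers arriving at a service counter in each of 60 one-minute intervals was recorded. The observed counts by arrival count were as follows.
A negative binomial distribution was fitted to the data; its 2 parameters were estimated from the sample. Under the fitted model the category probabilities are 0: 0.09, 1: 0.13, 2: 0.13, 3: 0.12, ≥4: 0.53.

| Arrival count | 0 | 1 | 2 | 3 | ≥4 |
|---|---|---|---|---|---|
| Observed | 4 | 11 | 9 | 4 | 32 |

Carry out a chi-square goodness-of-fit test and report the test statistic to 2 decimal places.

3.28

Expected counts E_i = n·p_i: 60×0.09 = 5.4, 60×0.13 = 7.8, 60×0.13 = 7.8, 60×0.12 = 7.2, 60×0.53 = 31.8.
cat         O        E   (O−E)²/E
0           4      5.4      0.363
1          11      7.8      1.313
2           9      7.8      0.185
3           4      7.2      1.422
≥4         32     31.8      0.001
Sum = 3.28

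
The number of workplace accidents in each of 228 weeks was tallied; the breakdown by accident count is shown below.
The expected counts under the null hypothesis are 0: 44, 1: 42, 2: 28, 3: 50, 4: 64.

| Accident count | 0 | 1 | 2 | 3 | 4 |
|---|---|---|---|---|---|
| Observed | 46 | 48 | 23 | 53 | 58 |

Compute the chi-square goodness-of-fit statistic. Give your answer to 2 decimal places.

cat         O        E   (O−E)²/E
0          46       44      0.091
1          48       42      0.857
2          23       28      0.893
3          53       50      0.180
4          58       64      0.563
Sum = 2.58

2.58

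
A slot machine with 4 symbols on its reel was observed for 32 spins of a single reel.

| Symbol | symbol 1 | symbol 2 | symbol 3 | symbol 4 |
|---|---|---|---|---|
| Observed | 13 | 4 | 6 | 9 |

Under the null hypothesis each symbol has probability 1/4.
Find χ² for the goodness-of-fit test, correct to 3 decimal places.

5.750

Expected count for each of the 4 categories: 32/4 = 8.
χ² = (13−8)²/8 + (4−8)²/8 + (6−8)²/8 + (9−8)²/8
   = 3.1250 + 2.0000 + 0.5000 + 0.1250
Sum = 5.750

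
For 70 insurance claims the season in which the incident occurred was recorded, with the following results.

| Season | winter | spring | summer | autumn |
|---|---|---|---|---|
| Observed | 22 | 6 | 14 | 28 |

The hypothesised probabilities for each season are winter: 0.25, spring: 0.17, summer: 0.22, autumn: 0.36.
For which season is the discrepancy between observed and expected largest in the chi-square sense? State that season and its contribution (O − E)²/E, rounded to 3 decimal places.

Expected counts E_i = n·p_i: 70×0.25 = 17.5, 70×0.17 = 11.9, 70×0.22 = 15.4, 70×0.36 = 25.2.
winter: (22 − 17.5)²/17.5 = 20.25/17.5 = 1.1571
spring: (6 − 11.9)²/11.9 = 34.81/11.9 = 2.9252
summer: (14 − 15.4)²/15.4 = 1.96/15.4 = 0.1273
autumn: (28 − 25.2)²/25.2 = 7.84/25.2 = 0.3111
The largest term is for spring: 2.925.

spring, 2.925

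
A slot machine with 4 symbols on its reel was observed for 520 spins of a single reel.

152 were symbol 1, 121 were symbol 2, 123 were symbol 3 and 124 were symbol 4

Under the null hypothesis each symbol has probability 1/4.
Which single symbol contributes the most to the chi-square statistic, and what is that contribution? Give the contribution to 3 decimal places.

Under H₀ each category has probability 1/4, so each expected count is 520/4 = 130.
cat           O        E   (O−E)²/E
symbol 1    152      130     3.7231
symbol 2    121      130     0.6231
symbol 3    123      130     0.3769
symbol 4    124      130     0.2769
The largest term is for symbol 1: 3.723.

symbol 1, 3.723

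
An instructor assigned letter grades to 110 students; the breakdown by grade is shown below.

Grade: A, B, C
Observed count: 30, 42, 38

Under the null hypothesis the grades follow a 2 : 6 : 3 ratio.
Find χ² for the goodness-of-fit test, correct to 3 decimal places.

12.533

Ratio total = 11. Expected counts: 110×2/11 = 20, 110×6/11 = 60, 110×3/11 = 30.
cat         O        E   (O−E)²/E
A          30       20     5.0000
B          42       60     5.4000
C          38       30     2.1333
Sum = 12.533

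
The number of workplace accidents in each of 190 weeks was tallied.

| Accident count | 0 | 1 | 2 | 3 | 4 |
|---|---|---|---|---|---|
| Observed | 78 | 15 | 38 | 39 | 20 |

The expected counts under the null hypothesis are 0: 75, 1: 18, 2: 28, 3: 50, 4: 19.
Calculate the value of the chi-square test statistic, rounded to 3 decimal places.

6.664

cat         O        E   (O−E)²/E
0          78       75     0.1200
1          15       18     0.5000
2          38       28     3.5714
3          39       50     2.4200
4          20       19     0.0526
Sum = 6.664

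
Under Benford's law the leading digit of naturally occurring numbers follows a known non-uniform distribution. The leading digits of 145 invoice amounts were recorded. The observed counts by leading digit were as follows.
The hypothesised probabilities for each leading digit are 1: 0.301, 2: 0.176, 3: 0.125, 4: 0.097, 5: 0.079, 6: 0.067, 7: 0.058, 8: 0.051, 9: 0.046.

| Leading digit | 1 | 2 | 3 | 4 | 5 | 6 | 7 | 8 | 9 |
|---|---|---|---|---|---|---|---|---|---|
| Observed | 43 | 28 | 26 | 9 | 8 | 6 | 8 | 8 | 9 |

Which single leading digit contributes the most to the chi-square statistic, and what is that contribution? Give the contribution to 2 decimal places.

Expected counts E_i = n·p_i: 145×0.301 = 43.645, 145×0.176 = 25.52, 145×0.125 = 18.125, 145×0.097 = 14.065, 145×0.079 = 11.455, 145×0.067 = 9.715, 145×0.058 = 8.41, 145×0.051 = 7.395, 145×0.046 = 6.67.
1: (43 − 43.645)²/43.645 = 0.416025/43.645 = 0.010
2: (28 − 25.52)²/25.52 = 6.1504/25.52 = 0.241
3: (26 − 18.125)²/18.125 = 62.015625/18.125 = 3.422
4: (9 − 14.065)²/14.065 = 25.654225/14.065 = 1.824
5: (8 − 11.455)²/11.455 = 11.937025/11.455 = 1.042
6: (6 − 9.715)²/9.715 = 13.801225/9.715 = 1.421
7: (8 − 8.41)²/8.41 = 0.1681/8.41 = 0.020
8: (8 − 7.395)²/7.395 = 0.366025/7.395 = 0.049
9: (9 − 6.67)²/6.67 = 5.4289/6.67 = 0.814
The largest term is for 3: 3.42.

3, 3.42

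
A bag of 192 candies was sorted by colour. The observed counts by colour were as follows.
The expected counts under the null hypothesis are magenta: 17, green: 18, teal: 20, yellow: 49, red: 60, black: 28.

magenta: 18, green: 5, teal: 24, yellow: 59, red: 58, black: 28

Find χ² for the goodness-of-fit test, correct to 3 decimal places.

12.355

magenta: (18 − 17)²/17 = 1/17 = 0.0588
green: (5 − 18)²/18 = 169/18 = 9.3889
teal: (24 − 20)²/20 = 16/20 = 0.8000
yellow: (59 − 49)²/49 = 100/49 = 2.0408
red: (58 − 60)²/60 = 4/60 = 0.0667
black: (28 − 28)²/28 = 0/28 = 0.0000
Sum = 12.355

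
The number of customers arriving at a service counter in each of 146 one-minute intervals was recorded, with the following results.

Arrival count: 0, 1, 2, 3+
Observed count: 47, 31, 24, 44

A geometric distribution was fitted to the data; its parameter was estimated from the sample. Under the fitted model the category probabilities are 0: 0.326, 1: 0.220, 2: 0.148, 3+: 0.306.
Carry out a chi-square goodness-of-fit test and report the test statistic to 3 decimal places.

0.322

Expected counts E_i = n·p_i: 146×0.326 = 47.596, 146×0.220 = 32.12, 146×0.148 = 21.608, 146×0.306 = 44.676.
χ² = (47−47.596)²/47.596 + (31−32.12)²/32.12 + (24−21.608)²/21.608 + (44−44.676)²/44.676
   = 0.0075 + 0.0391 + 0.2648 + 0.0102
Sum = 0.322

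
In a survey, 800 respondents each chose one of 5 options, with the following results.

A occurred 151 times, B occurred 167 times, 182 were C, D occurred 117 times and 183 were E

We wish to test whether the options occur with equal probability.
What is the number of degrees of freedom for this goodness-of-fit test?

4

There are k = 5 categories and no parameters were estimated from the data, so df = 5 − 1 = 4.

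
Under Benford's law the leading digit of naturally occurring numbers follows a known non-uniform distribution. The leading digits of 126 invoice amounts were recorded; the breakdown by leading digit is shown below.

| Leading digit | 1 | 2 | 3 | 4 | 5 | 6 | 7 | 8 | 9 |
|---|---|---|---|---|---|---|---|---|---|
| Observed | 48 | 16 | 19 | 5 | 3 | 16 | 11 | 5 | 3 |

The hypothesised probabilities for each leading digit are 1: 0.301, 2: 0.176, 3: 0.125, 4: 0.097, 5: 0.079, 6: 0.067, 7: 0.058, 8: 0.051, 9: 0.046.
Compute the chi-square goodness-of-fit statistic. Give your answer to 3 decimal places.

Expected counts E_i = n·p_i: 126×0.301 = 37.926, 126×0.176 = 22.176, 126×0.125 = 15.75, 126×0.097 = 12.222, 126×0.079 = 9.954, 126×0.067 = 8.442, 126×0.058 = 7.308, 126×0.051 = 6.426, 126×0.046 = 5.796.
χ² = (48−37.926)²/37.926 + (16−22.176)²/22.176 + (19−15.75)²/15.75 + (5−12.222)²/12.222 + (3−9.954)²/9.954 + (16−8.442)²/8.442 + (11−7.308)²/7.308 + (5−6.426)²/6.426 + (3−5.796)²/5.796
   = 2.6759 + 1.7200 + 0.6706 + 4.2675 + 4.8582 + 6.7666 + 1.8652 + 0.3164 + 1.3488
Sum = 24.489

24.489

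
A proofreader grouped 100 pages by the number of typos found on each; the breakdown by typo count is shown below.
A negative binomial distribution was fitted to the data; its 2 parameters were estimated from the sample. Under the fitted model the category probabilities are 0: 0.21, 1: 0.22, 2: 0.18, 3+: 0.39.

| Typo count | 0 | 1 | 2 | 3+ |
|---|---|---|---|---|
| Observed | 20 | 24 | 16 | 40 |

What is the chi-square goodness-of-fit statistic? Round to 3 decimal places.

Expected counts E_i = n·p_i: 100×0.21 = 21, 100×0.22 = 22, 100×0.18 = 18, 100×0.39 = 39.
0: (20 − 21)²/21 = 1/21 = 0.0476
1: (24 − 22)²/22 = 4/22 = 0.1818
2: (16 − 18)²/18 = 4/18 = 0.2222
3+: (40 − 39)²/39 = 1/39 = 0.0256
Sum = 0.477

0.477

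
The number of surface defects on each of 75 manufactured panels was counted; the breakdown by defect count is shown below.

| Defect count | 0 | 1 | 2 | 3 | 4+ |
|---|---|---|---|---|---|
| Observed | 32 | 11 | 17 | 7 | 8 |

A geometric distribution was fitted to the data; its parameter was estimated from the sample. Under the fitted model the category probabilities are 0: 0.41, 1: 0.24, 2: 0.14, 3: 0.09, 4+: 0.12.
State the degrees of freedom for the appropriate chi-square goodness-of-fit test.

There are k = 5 categories and 1 parameter estimated from the data, so df = 5 − 1 − 1 = 3.

3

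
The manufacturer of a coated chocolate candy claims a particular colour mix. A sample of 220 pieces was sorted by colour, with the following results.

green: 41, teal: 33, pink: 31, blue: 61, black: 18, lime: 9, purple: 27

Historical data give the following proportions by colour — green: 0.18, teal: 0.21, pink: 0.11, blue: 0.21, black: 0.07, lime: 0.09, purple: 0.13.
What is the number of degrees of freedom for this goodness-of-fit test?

There are k = 7 categories and no parameters were estimated from the data, so df = 7 − 1 = 6.

6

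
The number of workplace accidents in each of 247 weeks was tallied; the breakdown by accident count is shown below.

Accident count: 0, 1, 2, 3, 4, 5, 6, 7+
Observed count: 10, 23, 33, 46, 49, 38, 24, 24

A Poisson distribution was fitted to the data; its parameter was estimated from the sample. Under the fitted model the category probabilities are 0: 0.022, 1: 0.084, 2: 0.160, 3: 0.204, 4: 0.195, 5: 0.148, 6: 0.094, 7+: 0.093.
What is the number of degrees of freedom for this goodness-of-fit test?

6

There are k = 8 categories and 1 parameter estimated from the data, so df = 8 − 1 − 1 = 6.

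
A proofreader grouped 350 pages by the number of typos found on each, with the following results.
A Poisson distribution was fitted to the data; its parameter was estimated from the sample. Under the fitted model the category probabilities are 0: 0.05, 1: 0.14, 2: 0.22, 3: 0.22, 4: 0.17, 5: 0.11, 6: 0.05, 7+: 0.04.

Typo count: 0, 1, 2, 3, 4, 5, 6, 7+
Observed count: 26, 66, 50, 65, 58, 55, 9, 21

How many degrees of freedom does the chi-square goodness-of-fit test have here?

6

There are k = 8 categories and 1 parameter estimated from the data, so df = 8 − 1 − 1 = 6.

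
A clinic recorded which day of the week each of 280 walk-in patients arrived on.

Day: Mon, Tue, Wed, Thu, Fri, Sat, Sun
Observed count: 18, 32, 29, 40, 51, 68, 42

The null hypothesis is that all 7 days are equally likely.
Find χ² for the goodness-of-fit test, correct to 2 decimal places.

Expected count for each of the 7 categories: 280/7 = 40.
Mon: (18 − 40)²/40 = 484/40 = 12.100
Tue: (32 − 40)²/40 = 64/40 = 1.600
Wed: (29 − 40)²/40 = 121/40 = 3.025
Thu: (40 − 40)²/40 = 0/40 = 0.000
Fri: (51 − 40)²/40 = 121/40 = 3.025
Sat: (68 − 40)²/40 = 784/40 = 19.600
Sun: (42 − 40)²/40 = 4/40 = 0.100
Sum = 39.45

39.45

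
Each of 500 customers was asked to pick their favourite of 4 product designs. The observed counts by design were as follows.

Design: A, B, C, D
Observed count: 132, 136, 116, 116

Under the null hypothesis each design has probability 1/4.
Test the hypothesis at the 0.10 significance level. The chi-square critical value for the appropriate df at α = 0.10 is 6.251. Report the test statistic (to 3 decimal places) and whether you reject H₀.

2.656; do not reject

Under H₀ each category has probability 1/4, so each expected count is 500/4 = 125.
A: (132 − 125)²/125 = 49/125 = 0.3920
B: (136 − 125)²/125 = 121/125 = 0.9680
C: (116 − 125)²/125 = 81/125 = 0.6480
D: (116 − 125)²/125 = 81/125 = 0.6480
Sum = 2.656
df = 3. Since 2.656 < 6.251, we do not reject H₀.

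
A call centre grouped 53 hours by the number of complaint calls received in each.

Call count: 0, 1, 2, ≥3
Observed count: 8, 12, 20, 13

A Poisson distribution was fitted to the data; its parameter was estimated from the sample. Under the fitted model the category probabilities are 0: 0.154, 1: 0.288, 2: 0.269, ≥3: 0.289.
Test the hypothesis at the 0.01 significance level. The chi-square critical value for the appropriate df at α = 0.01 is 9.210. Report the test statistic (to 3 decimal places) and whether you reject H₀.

3.365; do not reject

Expected counts E_i = n·p_i: 53×0.154 = 8.162, 53×0.288 = 15.264, 53×0.269 = 14.257, 53×0.289 = 15.317.
cat         O        E   (O−E)²/E
0           8    8.162     0.0032
1          12   15.264     0.6980
2          20   14.257     2.3134
≥3         13   15.317     0.3505
Sum = 3.365
df = 2. Since 3.365 < 9.210, we do not reject H₀.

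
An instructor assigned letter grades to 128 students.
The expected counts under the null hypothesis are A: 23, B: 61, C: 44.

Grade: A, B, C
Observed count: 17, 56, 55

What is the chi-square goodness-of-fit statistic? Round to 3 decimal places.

cat         O        E   (O−E)²/E
A          17       23     1.5652
B          56       61     0.4098
C          55       44     2.7500
Sum = 4.725

4.725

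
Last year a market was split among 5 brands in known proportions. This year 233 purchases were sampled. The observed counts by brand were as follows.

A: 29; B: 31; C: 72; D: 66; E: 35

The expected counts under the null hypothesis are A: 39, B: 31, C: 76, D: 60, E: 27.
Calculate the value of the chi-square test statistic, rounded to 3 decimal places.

A: (29 − 39)²/39 = 100/39 = 2.5641
B: (31 − 31)²/31 = 0/31 = 0.0000
C: (72 − 76)²/76 = 16/76 = 0.2105
D: (66 − 60)²/60 = 36/60 = 0.6000
E: (35 − 27)²/27 = 64/27 = 2.3704
Sum = 5.745

5.745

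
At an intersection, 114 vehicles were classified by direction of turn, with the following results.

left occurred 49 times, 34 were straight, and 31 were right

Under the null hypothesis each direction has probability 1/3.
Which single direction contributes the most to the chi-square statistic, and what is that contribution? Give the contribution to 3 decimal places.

left, 3.184

Under H₀ each category has probability 1/3, so each expected count is 114/3 = 38.
cat           O        E   (O−E)²/E
left         49       38     3.1842
straight     34       38     0.4211
right        31       38     1.2895
The largest term is for left: 3.184.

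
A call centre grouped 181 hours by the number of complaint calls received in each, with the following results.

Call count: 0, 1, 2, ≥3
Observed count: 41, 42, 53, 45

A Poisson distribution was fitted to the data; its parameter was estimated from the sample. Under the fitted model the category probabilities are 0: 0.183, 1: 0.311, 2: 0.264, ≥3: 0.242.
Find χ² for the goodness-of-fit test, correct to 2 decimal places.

6.10

Expected counts E_i = n·p_i: 181×0.183 = 33.123, 181×0.311 = 56.291, 181×0.264 = 47.784, 181×0.242 = 43.802.
0: (41 − 33.123)²/33.123 = 62.047129/33.123 = 1.873
1: (42 − 56.291)²/56.291 = 204.232681/56.291 = 3.628
2: (53 − 47.784)²/47.784 = 27.206656/47.784 = 0.569
≥3: (45 − 43.802)²/43.802 = 1.435204/43.802 = 0.033
Sum = 6.10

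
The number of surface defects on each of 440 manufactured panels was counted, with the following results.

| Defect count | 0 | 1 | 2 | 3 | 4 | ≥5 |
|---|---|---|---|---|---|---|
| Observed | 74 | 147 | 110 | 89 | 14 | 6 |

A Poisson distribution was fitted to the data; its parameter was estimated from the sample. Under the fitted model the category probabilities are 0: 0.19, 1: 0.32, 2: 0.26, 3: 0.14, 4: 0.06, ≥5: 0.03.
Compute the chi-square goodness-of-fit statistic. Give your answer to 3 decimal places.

23.484

Expected counts E_i = n·p_i: 440×0.19 = 83.6, 440×0.32 = 140.8, 440×0.26 = 114.4, 440×0.14 = 61.6, 440×0.06 = 26.4, 440×0.03 = 13.2.
χ² = (74−83.6)²/83.6 + (147−140.8)²/140.8 + (110−114.4)²/114.4 + (89−61.6)²/61.6 + (14−26.4)²/26.4 + (6−13.2)²/13.2
   = 1.1024 + 0.2730 + 0.1692 + 12.1877 + 5.8242 + 3.9273
Sum = 23.484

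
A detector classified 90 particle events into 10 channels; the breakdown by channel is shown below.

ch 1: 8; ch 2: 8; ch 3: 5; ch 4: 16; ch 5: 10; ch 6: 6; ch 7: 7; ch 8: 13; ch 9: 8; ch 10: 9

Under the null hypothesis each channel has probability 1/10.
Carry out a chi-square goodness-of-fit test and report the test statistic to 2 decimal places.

Under H₀ each category has probability 1/10, so each expected count is 90/10 = 9.
cat         O        E   (O−E)²/E
ch 1        8        9      0.111
ch 2        8        9      0.111
ch 3        5        9      1.778
ch 4       16        9      5.444
ch 5       10        9      0.111
ch 6        6        9      1.000
ch 7        7        9      0.444
ch 8       13        9      1.778
ch 9        8        9      0.111
ch 10       9        9      0.000
Sum = 10.89

10.89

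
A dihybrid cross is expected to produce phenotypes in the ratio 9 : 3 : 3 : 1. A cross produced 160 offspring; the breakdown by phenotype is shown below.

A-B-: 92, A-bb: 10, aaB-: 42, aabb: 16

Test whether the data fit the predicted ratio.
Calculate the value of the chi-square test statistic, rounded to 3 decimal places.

21.778

Ratio total = 16. Expected counts: 160×9/16 = 90, 160×3/16 = 30, 160×3/16 = 30, 160×1/16 = 10.
χ² = (92−90)²/90 + (10−30)²/30 + (42−30)²/30 + (16−10)²/10
   = 0.0444 + 13.3333 + 4.8000 + 3.6000
Sum = 21.778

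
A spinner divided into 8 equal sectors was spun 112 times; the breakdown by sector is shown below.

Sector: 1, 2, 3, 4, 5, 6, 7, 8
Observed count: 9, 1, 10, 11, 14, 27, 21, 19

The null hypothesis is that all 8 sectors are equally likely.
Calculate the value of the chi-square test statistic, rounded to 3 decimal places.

Under H₀ each category has probability 1/8, so each expected count is 112/8 = 14.
cat         O        E   (O−E)²/E
1           9       14     1.7857
2           1       14    12.0714
3          10       14     1.1429
4          11       14     0.6429
5          14       14     0.0000
6          27       14    12.0714
7          21       14     3.5000
8          19       14     1.7857
Sum = 33.000

33.000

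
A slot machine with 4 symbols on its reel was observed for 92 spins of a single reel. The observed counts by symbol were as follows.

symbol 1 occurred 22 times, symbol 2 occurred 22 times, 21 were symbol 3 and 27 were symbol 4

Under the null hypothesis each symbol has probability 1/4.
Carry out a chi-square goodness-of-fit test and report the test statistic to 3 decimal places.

0.957

Under H₀ each category has probability 1/4, so each expected count is 92/4 = 23.
symbol 1: (22 − 23)²/23 = 1/23 = 0.0435
symbol 2: (22 − 23)²/23 = 1/23 = 0.0435
symbol 3: (21 − 23)²/23 = 4/23 = 0.1739
symbol 4: (27 − 23)²/23 = 16/23 = 0.6957
Sum = 0.957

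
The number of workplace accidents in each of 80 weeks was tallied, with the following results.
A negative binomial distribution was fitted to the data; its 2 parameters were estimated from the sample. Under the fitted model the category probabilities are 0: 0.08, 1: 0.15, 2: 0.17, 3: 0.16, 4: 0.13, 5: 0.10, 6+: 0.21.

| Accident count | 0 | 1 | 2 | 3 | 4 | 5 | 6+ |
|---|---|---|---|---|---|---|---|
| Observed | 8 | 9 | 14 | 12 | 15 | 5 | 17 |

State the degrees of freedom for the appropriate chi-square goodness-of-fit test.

There are k = 7 categories and 2 parameters estimated from the data, so df = 7 − 1 − 2 = 4.

4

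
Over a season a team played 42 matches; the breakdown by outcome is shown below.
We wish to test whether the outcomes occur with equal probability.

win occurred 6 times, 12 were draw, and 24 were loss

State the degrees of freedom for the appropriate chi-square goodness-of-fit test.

There are k = 3 categories and no parameters were estimated from the data, so df = 3 − 1 = 2.

2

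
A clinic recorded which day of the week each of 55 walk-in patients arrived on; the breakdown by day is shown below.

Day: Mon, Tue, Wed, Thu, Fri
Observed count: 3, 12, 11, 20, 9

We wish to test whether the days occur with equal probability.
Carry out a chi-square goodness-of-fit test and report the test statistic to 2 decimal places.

13.64

Under H₀ each category has probability 1/5, so each expected count is 55/5 = 11.
χ² = (3−11)²/11 + (12−11)²/11 + (11−11)²/11 + (20−11)²/11 + (9−11)²/11
   = 5.818 + 0.091 + 0.000 + 7.364 + 0.364
Sum = 13.64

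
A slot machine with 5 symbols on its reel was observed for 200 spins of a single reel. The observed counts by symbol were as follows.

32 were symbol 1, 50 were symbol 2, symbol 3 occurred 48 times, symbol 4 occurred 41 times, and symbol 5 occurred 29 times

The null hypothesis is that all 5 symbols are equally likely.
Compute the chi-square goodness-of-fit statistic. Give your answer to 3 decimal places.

Under H₀ each category has probability 1/5, so each expected count is 200/5 = 40.
symbol 1: (32 − 40)²/40 = 64/40 = 1.6000
symbol 2: (50 − 40)²/40 = 100/40 = 2.5000
symbol 3: (48 − 40)²/40 = 64/40 = 1.6000
symbol 4: (41 − 40)²/40 = 1/40 = 0.0250
symbol 5: (29 − 40)²/40 = 121/40 = 3.0250
Sum = 8.750

8.750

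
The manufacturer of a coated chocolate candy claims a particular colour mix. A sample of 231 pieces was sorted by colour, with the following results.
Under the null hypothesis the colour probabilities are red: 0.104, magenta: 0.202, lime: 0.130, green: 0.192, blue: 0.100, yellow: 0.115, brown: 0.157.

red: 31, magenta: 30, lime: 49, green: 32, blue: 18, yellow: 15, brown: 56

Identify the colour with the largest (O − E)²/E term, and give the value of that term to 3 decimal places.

Expected counts E_i = n·p_i: 231×0.104 = 24.024, 231×0.202 = 46.662, 231×0.130 = 30.03, 231×0.192 = 44.352, 231×0.100 = 23.1, 231×0.115 = 26.565, 231×0.157 = 36.267.
cat          O        E   (O−E)²/E
red         31   24.024     2.0257
magenta     30   46.662     5.9496
lime        49    30.03    11.9834
green       32   44.352     3.4400
blue        18     23.1     1.1260
yellow      15   26.565     5.0348
brown       56   36.267    10.7368
The largest term is for lime: 11.983.

lime, 11.983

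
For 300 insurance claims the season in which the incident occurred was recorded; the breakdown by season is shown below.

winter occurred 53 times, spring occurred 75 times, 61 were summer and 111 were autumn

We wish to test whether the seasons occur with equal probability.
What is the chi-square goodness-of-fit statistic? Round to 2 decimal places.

Under H₀ each category has probability 1/4, so each expected count is 300/4 = 75.
cat         O        E   (O−E)²/E
winter     53       75      6.453
spring     75       75      0.000
summer     61       75      2.613
autumn    111       75     17.280
Sum = 26.35

26.35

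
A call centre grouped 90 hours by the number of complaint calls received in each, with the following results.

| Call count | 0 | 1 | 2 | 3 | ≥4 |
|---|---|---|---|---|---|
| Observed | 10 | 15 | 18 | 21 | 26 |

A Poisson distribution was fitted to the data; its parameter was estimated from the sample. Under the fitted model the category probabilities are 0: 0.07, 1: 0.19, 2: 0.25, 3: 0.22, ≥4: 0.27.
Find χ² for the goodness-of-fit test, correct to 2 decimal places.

3.52

Expected counts E_i = n·p_i: 90×0.07 = 6.3, 90×0.19 = 17.1, 90×0.25 = 22.5, 90×0.22 = 19.8, 90×0.27 = 24.3.
χ² = (10−6.3)²/6.3 + (15−17.1)²/17.1 + (18−22.5)²/22.5 + (21−19.8)²/19.8 + (26−24.3)²/24.3
   = 2.173 + 0.258 + 0.900 + 0.073 + 0.119
Sum = 3.52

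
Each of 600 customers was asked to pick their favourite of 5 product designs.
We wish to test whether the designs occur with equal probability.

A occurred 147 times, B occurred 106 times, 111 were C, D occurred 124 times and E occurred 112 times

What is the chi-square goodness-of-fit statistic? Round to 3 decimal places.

Under H₀ each category has probability 1/5, so each expected count is 600/5 = 120.
A: (147 − 120)²/120 = 729/120 = 6.0750
B: (106 − 120)²/120 = 196/120 = 1.6333
C: (111 − 120)²/120 = 81/120 = 0.6750
D: (124 − 120)²/120 = 16/120 = 0.1333
E: (112 − 120)²/120 = 64/120 = 0.5333
Sum = 9.050

9.050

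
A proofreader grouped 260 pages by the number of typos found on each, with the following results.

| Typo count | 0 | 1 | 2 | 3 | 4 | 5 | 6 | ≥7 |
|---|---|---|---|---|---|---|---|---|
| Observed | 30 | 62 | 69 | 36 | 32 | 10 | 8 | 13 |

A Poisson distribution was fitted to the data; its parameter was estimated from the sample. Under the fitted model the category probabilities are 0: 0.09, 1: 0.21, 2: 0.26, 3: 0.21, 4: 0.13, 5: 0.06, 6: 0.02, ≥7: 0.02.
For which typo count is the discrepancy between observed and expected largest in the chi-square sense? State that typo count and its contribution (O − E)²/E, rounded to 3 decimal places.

Expected counts E_i = n·p_i: 260×0.09 = 23.4, 260×0.21 = 54.6, 260×0.26 = 67.6, 260×0.21 = 54.6, 260×0.13 = 33.8, 260×0.06 = 15.6, 260×0.02 = 5.2, 260×0.02 = 5.2.
χ² = (30−23.4)²/23.4 + (62−54.6)²/54.6 + (69−67.6)²/67.6 + (36−54.6)²/54.6 + (32−33.8)²/33.8 + (10−15.6)²/15.6 + (8−5.2)²/5.2 + (13−5.2)²/5.2
   = 1.8615 + 1.0029 + 0.0290 + 6.3363 + 0.0959 + 2.0103 + 1.5077 + 11.7000
The largest term is for ≥7: 11.700.

≥7, 11.700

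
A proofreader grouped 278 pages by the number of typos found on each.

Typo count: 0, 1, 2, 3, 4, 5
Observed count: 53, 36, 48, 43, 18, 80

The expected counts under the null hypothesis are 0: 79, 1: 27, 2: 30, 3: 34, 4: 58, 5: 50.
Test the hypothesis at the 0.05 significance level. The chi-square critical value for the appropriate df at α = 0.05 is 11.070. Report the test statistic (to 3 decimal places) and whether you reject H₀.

0: (53 − 79)²/79 = 676/79 = 8.5570
1: (36 − 27)²/27 = 81/27 = 3.0000
2: (48 − 30)²/30 = 324/30 = 10.8000
3: (43 − 34)²/34 = 81/34 = 2.3824
4: (18 − 58)²/58 = 1600/58 = 27.5862
5: (80 − 50)²/50 = 900/50 = 18.0000
Sum = 70.326
df = 5. Since 70.326 > 11.070, we reject H₀.

70.326; reject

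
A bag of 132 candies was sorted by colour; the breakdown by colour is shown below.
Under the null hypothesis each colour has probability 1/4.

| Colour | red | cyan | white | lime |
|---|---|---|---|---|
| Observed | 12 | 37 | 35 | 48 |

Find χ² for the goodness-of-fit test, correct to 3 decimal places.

Expected count for each of the 4 categories: 132/4 = 33.
red: (12 − 33)²/33 = 441/33 = 13.3636
cyan: (37 − 33)²/33 = 16/33 = 0.4848
white: (35 − 33)²/33 = 4/33 = 0.1212
lime: (48 − 33)²/33 = 225/33 = 6.8182
Sum = 20.788

20.788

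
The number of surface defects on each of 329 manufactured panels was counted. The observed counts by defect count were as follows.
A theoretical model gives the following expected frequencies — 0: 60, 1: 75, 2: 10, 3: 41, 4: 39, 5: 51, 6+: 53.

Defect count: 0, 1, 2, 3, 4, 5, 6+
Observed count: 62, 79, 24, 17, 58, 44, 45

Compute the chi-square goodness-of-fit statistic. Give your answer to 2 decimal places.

45.35

cat         O        E   (O−E)²/E
0          62       60      0.067
1          79       75      0.213
2          24       10     19.600
3          17       41     14.049
4          58       39      9.256
5          44       51      0.961
6+         45       53      1.208
Sum = 45.35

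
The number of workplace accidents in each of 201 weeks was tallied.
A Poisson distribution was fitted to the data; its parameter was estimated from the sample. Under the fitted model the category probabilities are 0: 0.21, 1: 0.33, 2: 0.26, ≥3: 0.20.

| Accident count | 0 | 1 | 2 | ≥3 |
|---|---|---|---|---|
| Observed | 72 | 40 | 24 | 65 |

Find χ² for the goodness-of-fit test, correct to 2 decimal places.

Expected counts E_i = n·p_i: 201×0.21 = 42.21, 201×0.33 = 66.33, 201×0.26 = 52.26, 201×0.20 = 40.2.
cat         O        E   (O−E)²/E
0          72    42.21     21.024
1          40    66.33     10.452
2          24    52.26     15.282
≥3         65     40.2     15.300
Sum = 62.06

62.06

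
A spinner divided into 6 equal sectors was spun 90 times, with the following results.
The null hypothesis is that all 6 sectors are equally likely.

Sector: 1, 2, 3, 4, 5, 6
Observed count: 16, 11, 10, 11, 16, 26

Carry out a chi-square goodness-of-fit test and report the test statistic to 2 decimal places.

12.00

Under H₀ each category has probability 1/6, so each expected count is 90/6 = 15.
cat         O        E   (O−E)²/E
1          16       15      0.067
2          11       15      1.067
3          10       15      1.667
4          11       15      1.067
5          16       15      0.067
6          26       15      8.067
Sum = 12.00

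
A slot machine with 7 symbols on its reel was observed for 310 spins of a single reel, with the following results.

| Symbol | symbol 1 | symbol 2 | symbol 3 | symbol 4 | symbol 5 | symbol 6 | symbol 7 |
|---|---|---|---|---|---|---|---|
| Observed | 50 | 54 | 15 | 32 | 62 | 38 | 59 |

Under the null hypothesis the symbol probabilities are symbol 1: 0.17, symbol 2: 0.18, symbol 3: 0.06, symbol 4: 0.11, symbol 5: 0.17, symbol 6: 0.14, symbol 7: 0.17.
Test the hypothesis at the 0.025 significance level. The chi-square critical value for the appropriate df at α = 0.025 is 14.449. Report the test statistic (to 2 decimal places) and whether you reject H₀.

Expected counts E_i = n·p_i: 310×0.17 = 52.7, 310×0.18 = 55.8, 310×0.06 = 18.6, 310×0.11 = 34.1, 310×0.17 = 52.7, 310×0.14 = 43.4, 310×0.17 = 52.7.
cat           O        E   (O−E)²/E
symbol 1     50     52.7      0.138
symbol 2     54     55.8      0.058
symbol 3     15     18.6      0.697
symbol 4     32     34.1      0.129
symbol 5     62     52.7      1.641
symbol 6     38     43.4      0.672
symbol 7     59     52.7      0.753
Sum = 4.09
df = 6. Since 4.09 < 14.449, we do not reject H₀.

4.09; do not reject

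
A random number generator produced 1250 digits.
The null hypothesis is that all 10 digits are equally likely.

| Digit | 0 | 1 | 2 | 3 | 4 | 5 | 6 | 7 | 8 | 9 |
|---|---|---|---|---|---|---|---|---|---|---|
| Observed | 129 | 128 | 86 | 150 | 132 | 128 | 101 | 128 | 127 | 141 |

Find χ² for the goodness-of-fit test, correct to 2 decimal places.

Under H₀ each category has probability 1/10, so each expected count is 1250/10 = 125.
χ² = (129−125)²/125 + (128−125)²/125 + (86−125)²/125 + (150−125)²/125 + (132−125)²/125 + (128−125)²/125 + (101−125)²/125 + (128−125)²/125 + (127−125)²/125 + (141−125)²/125
   = 0.128 + 0.072 + 12.168 + 5.000 + 0.392 + 0.072 + 4.608 + 0.072 + 0.032 + 2.048
Sum = 24.59

24.59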